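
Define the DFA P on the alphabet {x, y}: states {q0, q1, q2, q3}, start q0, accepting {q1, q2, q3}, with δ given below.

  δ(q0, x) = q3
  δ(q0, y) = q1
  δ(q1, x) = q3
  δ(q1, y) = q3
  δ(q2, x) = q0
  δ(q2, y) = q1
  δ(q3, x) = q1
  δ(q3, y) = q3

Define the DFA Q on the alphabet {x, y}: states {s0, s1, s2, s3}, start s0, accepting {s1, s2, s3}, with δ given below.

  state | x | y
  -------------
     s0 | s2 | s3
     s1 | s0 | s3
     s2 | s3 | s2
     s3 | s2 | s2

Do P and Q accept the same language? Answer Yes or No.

Exploring the product automaton P × Q from the start pair (q0, s0), following both machines on each input symbol, reaches 3 state pairs: (q0, s0), (q3, s2), (q1, s3).
P accepts in {q1, q2, q3} and Q accepts in {s1, s2, s3}. In every reachable pair the two components are either both accepting — (q3, s2), (q1, s3) — or both non-accepting, so no string is accepted by exactly one of the machines: L(P) \ L(Q) and L(Q) \ L(P) are both empty.
Hence every string is accepted by P iff it is accepted by Q, and the two languages coincide.

Yes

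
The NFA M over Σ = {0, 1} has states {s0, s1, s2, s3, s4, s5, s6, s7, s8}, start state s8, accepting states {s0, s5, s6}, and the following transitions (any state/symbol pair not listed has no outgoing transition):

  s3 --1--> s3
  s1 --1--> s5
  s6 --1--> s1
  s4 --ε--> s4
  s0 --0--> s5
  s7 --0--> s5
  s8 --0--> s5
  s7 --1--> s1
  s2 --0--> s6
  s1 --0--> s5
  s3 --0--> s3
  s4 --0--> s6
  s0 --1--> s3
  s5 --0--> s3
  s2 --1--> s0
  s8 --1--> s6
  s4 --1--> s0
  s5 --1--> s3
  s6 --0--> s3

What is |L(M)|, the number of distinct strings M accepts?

The useful subgraph on states {s1, s5, s6, s8} is acyclic, so L(M) is finite; the longest accepting path visits 4 useful states, giving maximum string length 3.
Counting accepting paths from s8 by length: 2 of length 1, 2 of length 3. Total 4.

4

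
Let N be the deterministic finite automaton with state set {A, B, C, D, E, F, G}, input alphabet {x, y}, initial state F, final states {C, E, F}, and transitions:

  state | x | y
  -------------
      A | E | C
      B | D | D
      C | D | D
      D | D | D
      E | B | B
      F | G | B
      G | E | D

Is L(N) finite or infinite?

finite

The useful states (reachable from F and able to reach an accepting state) are {E, F, G}.
Restricted to these states the transition graph has no cycle, so every accepting path has bounded length and L is finite.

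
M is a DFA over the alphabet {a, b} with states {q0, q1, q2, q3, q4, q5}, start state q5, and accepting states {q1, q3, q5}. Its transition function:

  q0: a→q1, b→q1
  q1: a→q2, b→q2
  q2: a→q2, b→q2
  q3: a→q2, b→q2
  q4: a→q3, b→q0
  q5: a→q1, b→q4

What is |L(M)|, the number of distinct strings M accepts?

The useful subgraph on states {q0, q1, q3, q4, q5} is acyclic, so L(M) is finite; the longest accepting path visits 4 useful states, giving maximum string length 3.
Counting accepting paths from q5 by length: 1 of length 0, 1 of length 1, 1 of length 2, 2 of length 3. Total 5.

5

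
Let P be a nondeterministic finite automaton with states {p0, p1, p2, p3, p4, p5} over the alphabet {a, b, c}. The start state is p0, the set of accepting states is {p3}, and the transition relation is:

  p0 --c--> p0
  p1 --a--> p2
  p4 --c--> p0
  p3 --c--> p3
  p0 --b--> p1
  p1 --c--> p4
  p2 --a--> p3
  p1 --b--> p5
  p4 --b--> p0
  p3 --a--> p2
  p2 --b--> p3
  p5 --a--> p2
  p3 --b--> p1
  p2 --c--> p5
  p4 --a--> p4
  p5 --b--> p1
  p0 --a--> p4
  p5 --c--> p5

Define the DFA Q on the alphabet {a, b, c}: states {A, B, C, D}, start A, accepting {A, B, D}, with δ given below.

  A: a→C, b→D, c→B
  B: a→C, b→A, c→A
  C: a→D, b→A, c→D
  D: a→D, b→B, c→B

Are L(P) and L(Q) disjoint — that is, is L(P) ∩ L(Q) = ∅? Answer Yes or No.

No

The string baa is accepted by both P and Q.
Hence L(P) ∩ L(Q) ≠ ∅.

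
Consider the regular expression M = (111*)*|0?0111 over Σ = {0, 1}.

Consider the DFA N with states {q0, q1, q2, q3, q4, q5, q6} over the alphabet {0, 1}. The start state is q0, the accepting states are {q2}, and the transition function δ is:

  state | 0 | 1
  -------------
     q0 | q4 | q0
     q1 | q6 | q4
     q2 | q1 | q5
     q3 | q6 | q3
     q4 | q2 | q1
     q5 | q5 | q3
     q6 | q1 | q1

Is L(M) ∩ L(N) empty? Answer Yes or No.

Converting the expression M to a DFA (subset construction, then merging equivalent states) gives the minimal DFA with states {m0, m1, m2, m3, m4, m5, m6, m7, m8}, start state m0, accepting states {m0, m6, m8} and transitions m0: 0→m1, 1→m2; m1: 0→m3, 1→m4; m2: 0→m5, 1→m6; m3: 0→m5, 1→m4; m4: 0→m5, 1→m7; m5: 0→m5, 1→m5; m6: 0→m5, 1→m6; m7: 0→m5, 1→m8; m8: 0→m5, 1→m5.
Exploring the product automaton M × N from the start pair (m0, q0), following both machines on each input symbol, reaches 17 state pairs: (m0, q0), (m1, q4), (m2, q0), (m3, q2), (m4, q1), (m5, q4), (m6, q0), (m5, q1), (m4, q5), (m5, q6), (m7, q4), (m5, q2), (m5, q5), (m7, q3), (m8, q1), (m5, q3), (m8, q3).
M accepts in {m0, m6, m8} and N accepts in {q2}; no reachable pair has both components accepting, so no string drives both machines to acceptance simultaneously and L(M) ∩ L(N) = ∅.
So no string is accepted by both, and the intersection is empty.

Yes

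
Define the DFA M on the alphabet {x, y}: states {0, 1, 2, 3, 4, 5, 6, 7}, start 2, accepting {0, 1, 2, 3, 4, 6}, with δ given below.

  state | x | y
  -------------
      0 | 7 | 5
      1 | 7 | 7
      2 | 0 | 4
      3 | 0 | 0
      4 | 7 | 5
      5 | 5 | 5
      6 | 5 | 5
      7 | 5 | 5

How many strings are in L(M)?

The useful subgraph on states {0, 2, 4} is acyclic, so L(M) is finite; the longest accepting path visits 2 useful states, giving maximum string length 1.
Counting accepting paths from 2 by length: 1 of length 0, 2 of length 1. Total 3.

3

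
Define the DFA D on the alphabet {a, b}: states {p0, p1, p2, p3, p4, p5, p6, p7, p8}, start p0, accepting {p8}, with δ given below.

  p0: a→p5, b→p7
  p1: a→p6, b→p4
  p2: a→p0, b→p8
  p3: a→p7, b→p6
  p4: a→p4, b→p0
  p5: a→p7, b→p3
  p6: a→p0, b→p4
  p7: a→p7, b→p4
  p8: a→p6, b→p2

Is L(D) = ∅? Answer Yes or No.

Yes

The states reachable from the start state are {p0, p3, p4, p5, p6, p7}.
None of the accepting states {p8} is reachable, so no string is accepted and L(D) = ∅.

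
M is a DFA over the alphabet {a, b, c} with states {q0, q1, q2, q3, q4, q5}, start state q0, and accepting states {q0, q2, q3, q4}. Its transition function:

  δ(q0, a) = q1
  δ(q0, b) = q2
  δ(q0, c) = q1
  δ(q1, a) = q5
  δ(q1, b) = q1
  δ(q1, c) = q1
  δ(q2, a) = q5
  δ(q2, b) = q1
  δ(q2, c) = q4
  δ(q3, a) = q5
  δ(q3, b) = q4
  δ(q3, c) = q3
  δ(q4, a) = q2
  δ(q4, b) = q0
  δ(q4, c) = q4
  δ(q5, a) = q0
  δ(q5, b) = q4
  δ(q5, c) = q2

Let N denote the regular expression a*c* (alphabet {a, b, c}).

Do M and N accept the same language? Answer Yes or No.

The string b is accepted by M but rejected by N.
So L(M) ≠ L(N).

No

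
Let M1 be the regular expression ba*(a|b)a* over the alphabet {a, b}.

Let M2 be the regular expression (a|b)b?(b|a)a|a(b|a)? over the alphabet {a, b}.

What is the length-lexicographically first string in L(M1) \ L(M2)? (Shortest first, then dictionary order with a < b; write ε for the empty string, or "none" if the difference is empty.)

The string ba is accepted by M1 but not by M2.
No shorter string lies in the difference, and ba is the lexicographically first length-2 string in L(M1) \ L(M2).

ba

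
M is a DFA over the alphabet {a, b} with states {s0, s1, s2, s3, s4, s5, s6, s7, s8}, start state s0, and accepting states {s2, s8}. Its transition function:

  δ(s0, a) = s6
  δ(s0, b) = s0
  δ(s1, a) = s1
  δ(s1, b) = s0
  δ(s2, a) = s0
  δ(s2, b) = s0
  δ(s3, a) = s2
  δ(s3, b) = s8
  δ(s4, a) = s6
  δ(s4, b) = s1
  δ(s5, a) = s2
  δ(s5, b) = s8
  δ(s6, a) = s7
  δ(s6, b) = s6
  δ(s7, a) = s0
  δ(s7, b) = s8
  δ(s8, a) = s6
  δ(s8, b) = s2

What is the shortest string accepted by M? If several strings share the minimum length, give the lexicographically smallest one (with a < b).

A breadth-first search from s0 reaches an accepting state first via the path s0 → s6 → s7 → s8 on input aab.
No string of length < 3 is accepted (BFS exhausts all shorter strings without reaching an accepting state), and aab is the lexicographically least accepting string of length 3.

aab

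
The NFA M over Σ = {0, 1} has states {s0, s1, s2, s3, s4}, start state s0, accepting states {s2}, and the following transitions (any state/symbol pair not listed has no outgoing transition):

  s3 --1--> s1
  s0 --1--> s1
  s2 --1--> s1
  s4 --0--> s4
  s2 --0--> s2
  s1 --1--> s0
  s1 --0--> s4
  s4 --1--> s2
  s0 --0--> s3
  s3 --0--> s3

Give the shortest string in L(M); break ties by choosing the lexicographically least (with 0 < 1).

101

A breadth-first search from s0 reaches an accepting state first via the path s0 → s1 → s4 → s2 on input 101.
No string of length < 3 is accepted (BFS exhausts all shorter strings without reaching an accepting state), and 101 is the lexicographically least accepting string of length 3.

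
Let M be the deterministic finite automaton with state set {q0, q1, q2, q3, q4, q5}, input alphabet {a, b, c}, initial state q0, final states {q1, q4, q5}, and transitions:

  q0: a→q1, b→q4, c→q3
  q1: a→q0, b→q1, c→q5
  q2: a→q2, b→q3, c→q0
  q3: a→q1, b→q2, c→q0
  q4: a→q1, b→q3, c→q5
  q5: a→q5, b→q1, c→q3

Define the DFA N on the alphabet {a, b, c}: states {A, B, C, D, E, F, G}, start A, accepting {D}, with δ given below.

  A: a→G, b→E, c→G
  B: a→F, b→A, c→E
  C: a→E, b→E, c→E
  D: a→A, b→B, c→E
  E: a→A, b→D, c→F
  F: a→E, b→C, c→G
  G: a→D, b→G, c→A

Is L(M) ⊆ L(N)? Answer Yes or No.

The string a is in L(M) but not in L(N).
So L(M) ⊄ L(N).

No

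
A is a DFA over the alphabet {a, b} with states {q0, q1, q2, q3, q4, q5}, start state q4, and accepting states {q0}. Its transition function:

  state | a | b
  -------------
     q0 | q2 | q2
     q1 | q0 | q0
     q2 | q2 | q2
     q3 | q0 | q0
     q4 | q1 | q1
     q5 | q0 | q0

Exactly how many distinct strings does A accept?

The useful subgraph on states {q0, q1, q4} is acyclic, so L(A) is finite; the longest accepting path visits 3 useful states, giving maximum string length 2.
Counting accepting paths from q4 by length: 4 of length 2. Total 4.

4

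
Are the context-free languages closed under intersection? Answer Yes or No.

No

{aⁿbⁿcᵐ : m,n≥0} and {aᵐbⁿcⁿ : m,n≥0} are both context-free, but their intersection {aⁿbⁿcⁿ : n≥0} is not (pumping lemma).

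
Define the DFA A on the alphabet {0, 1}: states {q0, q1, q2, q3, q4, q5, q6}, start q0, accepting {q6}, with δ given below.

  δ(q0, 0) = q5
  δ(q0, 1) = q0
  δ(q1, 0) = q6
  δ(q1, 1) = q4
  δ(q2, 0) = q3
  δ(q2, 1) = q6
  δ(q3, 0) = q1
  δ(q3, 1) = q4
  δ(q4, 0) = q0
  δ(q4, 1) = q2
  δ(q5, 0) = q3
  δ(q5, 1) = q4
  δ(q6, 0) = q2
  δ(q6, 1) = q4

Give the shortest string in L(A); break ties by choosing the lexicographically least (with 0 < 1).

0000

A breadth-first search from q0 reaches an accepting state first via the path q0 → q5 → q3 → q1 → q6 on input 0000.
No string of length < 4 is accepted (BFS exhausts all shorter strings without reaching an accepting state), and 0000 is the lexicographically least accepting string of length 4.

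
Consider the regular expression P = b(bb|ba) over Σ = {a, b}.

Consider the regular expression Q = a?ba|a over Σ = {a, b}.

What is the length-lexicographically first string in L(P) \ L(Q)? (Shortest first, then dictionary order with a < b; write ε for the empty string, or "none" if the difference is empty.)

bba

The string bba is accepted by P but not by Q.
No shorter string lies in the difference, and bba is the lexicographically first length-3 string in L(P) \ L(Q).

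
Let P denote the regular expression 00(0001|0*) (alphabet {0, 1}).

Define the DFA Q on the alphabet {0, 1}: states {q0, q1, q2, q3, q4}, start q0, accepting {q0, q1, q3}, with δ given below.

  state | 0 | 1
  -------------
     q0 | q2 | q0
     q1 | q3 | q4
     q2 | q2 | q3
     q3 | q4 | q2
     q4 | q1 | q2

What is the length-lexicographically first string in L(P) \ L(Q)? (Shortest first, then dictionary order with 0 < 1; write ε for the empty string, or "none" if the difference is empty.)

00

The string 00 is accepted by P but not by Q.
No shorter string lies in the difference, and 00 is the lexicographically first length-2 string in L(P) \ L(Q).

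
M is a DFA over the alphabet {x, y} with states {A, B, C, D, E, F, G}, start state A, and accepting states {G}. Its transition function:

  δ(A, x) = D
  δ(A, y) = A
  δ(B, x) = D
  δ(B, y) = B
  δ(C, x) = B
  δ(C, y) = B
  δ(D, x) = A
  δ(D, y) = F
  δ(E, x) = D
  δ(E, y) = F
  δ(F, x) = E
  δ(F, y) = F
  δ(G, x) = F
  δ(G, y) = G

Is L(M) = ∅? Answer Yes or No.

Yes

The states reachable from the start state are {A, D, E, F}.
None of the accepting states {G} is reachable, so no string is accepted and L(M) = ∅.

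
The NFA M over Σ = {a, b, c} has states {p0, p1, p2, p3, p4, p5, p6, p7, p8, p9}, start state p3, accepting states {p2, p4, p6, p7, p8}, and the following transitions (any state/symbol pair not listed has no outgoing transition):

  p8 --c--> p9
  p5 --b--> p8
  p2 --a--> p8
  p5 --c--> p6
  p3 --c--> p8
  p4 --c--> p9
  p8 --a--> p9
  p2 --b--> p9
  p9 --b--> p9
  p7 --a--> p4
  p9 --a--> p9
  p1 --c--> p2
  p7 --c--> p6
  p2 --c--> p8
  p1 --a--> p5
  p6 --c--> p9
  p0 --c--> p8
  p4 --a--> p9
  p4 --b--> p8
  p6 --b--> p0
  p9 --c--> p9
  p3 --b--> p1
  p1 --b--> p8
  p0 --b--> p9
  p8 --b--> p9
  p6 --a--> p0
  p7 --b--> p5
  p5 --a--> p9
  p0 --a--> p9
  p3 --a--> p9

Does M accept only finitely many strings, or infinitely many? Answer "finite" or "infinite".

The useful states (reachable from p3 and able to reach an accepting state) are {p0, p1, p2, p3, p5, p6, p8}.
Restricted to these states the transition graph has no cycle, so every accepting path has bounded length and L is finite.

finite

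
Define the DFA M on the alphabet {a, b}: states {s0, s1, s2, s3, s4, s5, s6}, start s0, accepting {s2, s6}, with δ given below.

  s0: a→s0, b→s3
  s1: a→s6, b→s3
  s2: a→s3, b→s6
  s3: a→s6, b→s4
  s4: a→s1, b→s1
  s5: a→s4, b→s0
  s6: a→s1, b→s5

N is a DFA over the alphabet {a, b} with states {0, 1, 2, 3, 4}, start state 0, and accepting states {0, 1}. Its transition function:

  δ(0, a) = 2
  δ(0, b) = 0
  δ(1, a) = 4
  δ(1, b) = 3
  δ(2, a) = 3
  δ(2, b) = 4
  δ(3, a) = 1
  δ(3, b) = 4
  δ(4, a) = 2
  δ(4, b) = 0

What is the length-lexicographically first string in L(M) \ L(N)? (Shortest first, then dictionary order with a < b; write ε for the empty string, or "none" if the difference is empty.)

The string ba is accepted by M but not by N.
No shorter string lies in the difference, and ba is the lexicographically first length-2 string in L(M) \ L(N).

ba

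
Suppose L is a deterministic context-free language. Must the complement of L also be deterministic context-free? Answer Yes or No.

A deterministic PDA can be normalised so that it always reads its entire input (no blocking, no infinite ε-loops) and records in its finite control whether it has passed through an accepting state since the last input symbol was consumed; inverting that end-of-input verdict yields a DPDA for the complement.
So the deterministic context-free languages are closed under complement.

Yes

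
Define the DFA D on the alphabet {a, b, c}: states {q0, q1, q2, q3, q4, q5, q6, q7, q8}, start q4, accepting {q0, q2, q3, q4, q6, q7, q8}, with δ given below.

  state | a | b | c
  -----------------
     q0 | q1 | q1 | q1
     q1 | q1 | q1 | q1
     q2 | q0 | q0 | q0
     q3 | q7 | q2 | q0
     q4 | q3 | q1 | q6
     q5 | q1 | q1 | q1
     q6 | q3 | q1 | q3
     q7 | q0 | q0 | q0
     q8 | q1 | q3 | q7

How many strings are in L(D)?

32

The useful subgraph on states {q0, q2, q3, q4, q6, q7} is acyclic, so L(D) is finite; the longest accepting path visits 5 useful states, giving maximum string length 4.
Counting accepting paths from q4 by length: 1 of length 0, 2 of length 1, 5 of length 2, 12 of length 3, 12 of length 4. Total 32.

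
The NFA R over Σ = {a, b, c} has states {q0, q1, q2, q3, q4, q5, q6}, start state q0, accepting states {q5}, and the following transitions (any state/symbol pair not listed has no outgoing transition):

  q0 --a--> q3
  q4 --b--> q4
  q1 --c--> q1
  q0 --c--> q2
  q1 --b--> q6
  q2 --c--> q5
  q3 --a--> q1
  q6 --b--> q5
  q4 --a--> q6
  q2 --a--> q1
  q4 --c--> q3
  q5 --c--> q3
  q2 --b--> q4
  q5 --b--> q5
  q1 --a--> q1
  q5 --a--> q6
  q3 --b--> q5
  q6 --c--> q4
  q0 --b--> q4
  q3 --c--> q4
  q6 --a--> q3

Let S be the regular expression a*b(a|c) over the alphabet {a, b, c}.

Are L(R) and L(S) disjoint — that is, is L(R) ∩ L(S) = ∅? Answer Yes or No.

Yes

Converting the expression S to a DFA (subset construction, then merging equivalent states) gives the minimal DFA with states {s0, s1, s2, s3}, start state s0, accepting states {s3} and transitions s0: a→s0, b→s1, c→s2; s1: a→s3, b→s2, c→s3; s2: a→s2, b→s2, c→s2; s3: a→s2, b→s2, c→s2.
Exploring the product automaton R × S from the start pair (q0, s0), following both machines on each input symbol, reaches 15 state pairs: (q0, s0), (q3, s0), (q4, s1), (q2, s2), (q1, s0), (q5, s1), (q4, s2), (q6, s3), (q3, s3), (q1, s2), (q5, s2), (q6, s1), (q6, s2), (q3, s2), (q4, s3).
R accepts in {q5} and S accepts in {s3}; no reachable pair has both components accepting, so no string drives both machines to acceptance simultaneously and L(R) ∩ L(S) = ∅.
So no string is accepted by both, and the intersection is empty.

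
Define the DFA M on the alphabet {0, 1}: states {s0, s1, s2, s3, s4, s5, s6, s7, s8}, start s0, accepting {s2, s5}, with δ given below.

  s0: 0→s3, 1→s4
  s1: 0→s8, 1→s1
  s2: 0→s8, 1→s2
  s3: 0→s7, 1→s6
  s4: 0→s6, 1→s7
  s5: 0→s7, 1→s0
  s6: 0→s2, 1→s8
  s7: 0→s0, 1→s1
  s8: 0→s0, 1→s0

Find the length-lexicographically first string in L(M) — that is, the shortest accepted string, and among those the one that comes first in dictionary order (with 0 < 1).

010

A breadth-first search from s0 reaches an accepting state first via the path s0 → s3 → s6 → s2 on input 010.
No string of length < 3 is accepted (BFS exhausts all shorter strings without reaching an accepting state), and 010 is the lexicographically least accepting string of length 3.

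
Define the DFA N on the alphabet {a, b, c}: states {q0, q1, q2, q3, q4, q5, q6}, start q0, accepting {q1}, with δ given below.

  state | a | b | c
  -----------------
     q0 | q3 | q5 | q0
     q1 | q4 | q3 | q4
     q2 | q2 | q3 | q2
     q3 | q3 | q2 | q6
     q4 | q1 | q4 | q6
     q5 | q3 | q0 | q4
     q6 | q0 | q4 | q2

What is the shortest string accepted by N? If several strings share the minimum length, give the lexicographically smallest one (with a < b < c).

bca

A breadth-first search from q0 reaches an accepting state first via the path q0 → q5 → q4 → q1 on input bca.
No string of length < 3 is accepted (BFS exhausts all shorter strings without reaching an accepting state), and bca is the lexicographically least accepting string of length 3.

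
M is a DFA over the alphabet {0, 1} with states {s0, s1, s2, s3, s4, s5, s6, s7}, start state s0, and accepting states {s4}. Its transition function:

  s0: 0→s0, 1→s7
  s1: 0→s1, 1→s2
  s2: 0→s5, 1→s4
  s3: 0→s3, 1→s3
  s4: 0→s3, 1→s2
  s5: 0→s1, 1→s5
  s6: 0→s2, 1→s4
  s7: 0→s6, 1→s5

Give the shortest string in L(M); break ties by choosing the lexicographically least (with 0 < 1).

A breadth-first search from s0 reaches an accepting state first via the path s0 → s7 → s6 → s4 on input 101.
No string of length < 3 is accepted (BFS exhausts all shorter strings without reaching an accepting state), and 101 is the lexicographically least accepting string of length 3.

101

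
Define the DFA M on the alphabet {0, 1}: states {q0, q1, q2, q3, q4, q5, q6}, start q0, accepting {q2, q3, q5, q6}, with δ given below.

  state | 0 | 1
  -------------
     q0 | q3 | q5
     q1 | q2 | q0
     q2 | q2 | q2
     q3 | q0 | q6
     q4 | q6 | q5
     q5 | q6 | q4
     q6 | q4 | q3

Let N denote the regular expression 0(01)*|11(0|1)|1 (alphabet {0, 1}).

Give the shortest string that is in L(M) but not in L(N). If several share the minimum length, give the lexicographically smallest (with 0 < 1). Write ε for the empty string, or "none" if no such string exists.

01

The string 01 is accepted by M but not by N.
No shorter string lies in the difference, and 01 is the lexicographically first length-2 string in L(M) \ L(N).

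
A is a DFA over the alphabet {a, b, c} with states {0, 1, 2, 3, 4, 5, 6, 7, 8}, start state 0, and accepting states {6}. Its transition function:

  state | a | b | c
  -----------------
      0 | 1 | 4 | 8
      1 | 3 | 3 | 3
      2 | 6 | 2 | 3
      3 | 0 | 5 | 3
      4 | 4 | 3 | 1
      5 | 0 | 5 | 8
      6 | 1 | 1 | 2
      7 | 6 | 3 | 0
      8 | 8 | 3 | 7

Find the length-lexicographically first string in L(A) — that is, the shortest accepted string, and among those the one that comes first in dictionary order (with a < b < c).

cca

A breadth-first search from 0 reaches an accepting state first via the path 0 → 8 → 7 → 6 on input cca.
No string of length < 3 is accepted (BFS exhausts all shorter strings without reaching an accepting state), and cca is the lexicographically least accepting string of length 3.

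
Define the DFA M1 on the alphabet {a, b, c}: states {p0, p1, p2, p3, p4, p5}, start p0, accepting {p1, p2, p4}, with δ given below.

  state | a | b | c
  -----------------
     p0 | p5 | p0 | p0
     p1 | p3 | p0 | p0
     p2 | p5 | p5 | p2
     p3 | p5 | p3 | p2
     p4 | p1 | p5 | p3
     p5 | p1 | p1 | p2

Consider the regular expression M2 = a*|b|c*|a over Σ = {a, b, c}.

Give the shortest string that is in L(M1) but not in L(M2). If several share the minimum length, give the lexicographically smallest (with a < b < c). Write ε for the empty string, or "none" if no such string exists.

ab

The string ab is accepted by M1 but not by M2.
No shorter string lies in the difference, and ab is the lexicographically first length-2 string in L(M1) \ L(M2).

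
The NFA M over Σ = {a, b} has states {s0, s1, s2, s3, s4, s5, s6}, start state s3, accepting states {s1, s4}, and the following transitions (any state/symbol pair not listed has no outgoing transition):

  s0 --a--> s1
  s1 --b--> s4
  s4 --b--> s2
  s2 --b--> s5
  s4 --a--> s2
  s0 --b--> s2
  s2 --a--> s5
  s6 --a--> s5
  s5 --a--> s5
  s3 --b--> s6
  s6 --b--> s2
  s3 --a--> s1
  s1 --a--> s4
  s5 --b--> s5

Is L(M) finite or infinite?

The useful states (reachable from s3 and able to reach an accepting state) are {s1, s3, s4}.
Restricted to these states the transition graph has no cycle, so every accepting path has bounded length and L is finite.

finite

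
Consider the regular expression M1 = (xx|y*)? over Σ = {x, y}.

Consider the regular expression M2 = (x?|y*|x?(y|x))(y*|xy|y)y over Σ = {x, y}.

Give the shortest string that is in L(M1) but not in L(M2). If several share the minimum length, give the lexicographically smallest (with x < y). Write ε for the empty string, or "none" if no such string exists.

The empty string ε is accepted by M1 but not by M2.
Since ε is the unique shortest string, it is the required witness.

ε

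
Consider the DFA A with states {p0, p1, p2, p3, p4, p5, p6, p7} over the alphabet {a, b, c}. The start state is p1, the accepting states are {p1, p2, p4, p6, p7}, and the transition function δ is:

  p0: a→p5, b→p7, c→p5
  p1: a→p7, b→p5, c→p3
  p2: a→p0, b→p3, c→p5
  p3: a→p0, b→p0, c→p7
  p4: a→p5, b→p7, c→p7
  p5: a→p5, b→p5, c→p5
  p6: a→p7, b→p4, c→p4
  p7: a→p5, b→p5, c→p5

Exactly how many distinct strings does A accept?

The useful subgraph on states {p0, p1, p3, p7} is acyclic, so L(A) is finite; the longest accepting path visits 4 useful states, giving maximum string length 3.
Counting accepting paths from p1 by length: 1 of length 0, 1 of length 1, 1 of length 2, 2 of length 3. Total 5.

5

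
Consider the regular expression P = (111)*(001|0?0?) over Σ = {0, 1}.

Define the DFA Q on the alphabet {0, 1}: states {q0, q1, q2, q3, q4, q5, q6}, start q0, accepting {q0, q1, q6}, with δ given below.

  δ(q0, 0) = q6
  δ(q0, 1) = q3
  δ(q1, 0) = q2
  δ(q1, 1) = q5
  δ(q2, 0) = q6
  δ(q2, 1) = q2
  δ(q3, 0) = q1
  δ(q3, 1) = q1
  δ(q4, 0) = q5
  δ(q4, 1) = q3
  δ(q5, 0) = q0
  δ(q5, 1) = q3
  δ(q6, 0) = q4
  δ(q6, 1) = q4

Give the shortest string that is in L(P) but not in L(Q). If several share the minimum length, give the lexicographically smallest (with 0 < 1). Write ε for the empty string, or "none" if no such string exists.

The string 00 is accepted by P but not by Q.
No shorter string lies in the difference, and 00 is the lexicographically first length-2 string in L(P) \ L(Q).

00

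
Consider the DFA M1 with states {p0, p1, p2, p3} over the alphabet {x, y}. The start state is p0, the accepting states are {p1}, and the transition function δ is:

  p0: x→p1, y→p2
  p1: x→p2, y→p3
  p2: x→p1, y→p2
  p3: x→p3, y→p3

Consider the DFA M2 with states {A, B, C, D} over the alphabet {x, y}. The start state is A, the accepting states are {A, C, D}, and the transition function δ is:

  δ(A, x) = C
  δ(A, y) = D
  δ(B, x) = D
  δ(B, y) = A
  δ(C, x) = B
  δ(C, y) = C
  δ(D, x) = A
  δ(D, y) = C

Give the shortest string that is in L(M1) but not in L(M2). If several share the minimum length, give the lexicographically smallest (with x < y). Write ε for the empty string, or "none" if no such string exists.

yyx

The string yyx is accepted by M1 but not by M2.
No shorter string lies in the difference, and yyx is the lexicographically first length-3 string in L(M1) \ L(M2).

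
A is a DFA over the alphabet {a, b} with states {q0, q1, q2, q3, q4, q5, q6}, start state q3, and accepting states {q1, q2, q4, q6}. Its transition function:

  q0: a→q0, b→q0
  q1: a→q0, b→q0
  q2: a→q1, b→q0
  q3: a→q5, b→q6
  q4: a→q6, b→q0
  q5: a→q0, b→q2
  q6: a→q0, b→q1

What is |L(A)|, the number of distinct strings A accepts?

The useful subgraph on states {q1, q2, q3, q5, q6} is acyclic, so L(A) is finite; the longest accepting path visits 4 useful states, giving maximum string length 3.
Counting accepting paths from q3 by length: 1 of length 1, 2 of length 2, 1 of length 3. Total 4.

4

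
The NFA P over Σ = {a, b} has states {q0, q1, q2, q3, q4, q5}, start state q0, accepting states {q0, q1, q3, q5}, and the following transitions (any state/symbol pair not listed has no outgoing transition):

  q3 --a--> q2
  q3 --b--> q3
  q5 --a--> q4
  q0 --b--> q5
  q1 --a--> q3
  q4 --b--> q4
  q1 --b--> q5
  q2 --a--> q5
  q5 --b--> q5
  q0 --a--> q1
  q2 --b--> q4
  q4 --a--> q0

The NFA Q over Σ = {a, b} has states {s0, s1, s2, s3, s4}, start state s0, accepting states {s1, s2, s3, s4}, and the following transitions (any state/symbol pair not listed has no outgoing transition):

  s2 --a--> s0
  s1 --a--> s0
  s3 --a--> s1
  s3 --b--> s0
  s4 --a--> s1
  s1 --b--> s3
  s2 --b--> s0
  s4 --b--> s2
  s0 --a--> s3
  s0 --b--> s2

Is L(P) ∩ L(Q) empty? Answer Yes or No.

The string a is accepted by both P and Q.
Hence L(P) ∩ L(Q) ≠ ∅.

No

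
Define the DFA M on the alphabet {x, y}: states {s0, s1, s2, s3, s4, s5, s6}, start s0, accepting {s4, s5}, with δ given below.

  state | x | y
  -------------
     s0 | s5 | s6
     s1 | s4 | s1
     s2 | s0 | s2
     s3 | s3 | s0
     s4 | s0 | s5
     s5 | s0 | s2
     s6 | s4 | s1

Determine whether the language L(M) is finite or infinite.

State s0 is reachable from the start and can reach an accepting state, and it lies on the cycle s0 → s5 → s0.
Traversing that cycle any number of times yields accepted strings of unbounded length, so the language is infinite.

infinite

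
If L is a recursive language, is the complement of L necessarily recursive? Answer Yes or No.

Run the decider for L and flip its answer; since the decider halts on every input, this decides the complement.
So the recursive languages are closed under complement.

Yes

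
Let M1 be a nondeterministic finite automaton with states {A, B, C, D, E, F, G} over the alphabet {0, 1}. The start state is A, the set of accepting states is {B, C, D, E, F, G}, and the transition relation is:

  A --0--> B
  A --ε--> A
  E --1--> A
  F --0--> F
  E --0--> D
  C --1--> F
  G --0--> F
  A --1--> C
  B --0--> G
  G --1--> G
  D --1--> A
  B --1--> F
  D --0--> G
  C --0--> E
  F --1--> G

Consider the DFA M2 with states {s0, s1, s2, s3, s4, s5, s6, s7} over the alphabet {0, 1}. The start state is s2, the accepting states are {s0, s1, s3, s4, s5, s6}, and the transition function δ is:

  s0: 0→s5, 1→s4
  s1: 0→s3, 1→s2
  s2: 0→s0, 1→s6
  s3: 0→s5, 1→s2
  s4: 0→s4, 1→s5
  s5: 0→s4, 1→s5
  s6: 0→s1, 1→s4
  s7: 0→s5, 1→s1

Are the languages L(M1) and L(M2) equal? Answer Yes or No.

Yes

Exploring the product automaton M1 × M2 from the start pair (A, s2), following both machines on each input symbol, reaches 7 state pairs: (A, s2), (B, s0), (C, s6), (G, s5), (F, s4), (E, s1), (D, s3).
M1 accepts in {B, C, D, E, F, G} and M2 accepts in {s0, s1, s3, s4, s5, s6}. In every reachable pair the two components are either both accepting — (B, s0), (C, s6), (G, s5), (F, s4), (E, s1), (D, s3) — or both non-accepting, so no string is accepted by exactly one of the machines: L(M1) \ L(M2) and L(M2) \ L(M1) are both empty.
Hence every string is accepted by M1 iff it is accepted by M2, and the two languages coincide.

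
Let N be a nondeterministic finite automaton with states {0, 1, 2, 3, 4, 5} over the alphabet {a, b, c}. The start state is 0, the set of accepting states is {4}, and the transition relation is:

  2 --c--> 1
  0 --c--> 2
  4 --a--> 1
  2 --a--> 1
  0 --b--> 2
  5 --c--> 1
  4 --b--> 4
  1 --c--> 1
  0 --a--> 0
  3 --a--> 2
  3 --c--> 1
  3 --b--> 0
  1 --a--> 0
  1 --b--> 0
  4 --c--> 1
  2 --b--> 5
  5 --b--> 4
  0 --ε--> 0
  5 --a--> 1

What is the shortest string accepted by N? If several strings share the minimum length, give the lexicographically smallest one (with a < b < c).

bbb

A breadth-first search from 0 reaches an accepting state first via the path 0 → 2 → 5 → 4 on input bbb.
No string of length < 3 is accepted (BFS exhausts all shorter strings without reaching an accepting state), and bbb is the lexicographically least accepting string of length 3.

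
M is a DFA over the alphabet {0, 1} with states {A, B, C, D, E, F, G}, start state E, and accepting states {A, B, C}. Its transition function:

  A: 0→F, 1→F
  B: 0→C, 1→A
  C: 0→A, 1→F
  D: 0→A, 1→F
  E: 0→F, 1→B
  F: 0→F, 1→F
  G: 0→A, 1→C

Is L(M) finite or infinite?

The useful states (reachable from E and able to reach an accepting state) are {A, B, C, E}.
Restricted to these states the transition graph has no cycle, so every accepting path has bounded length and L is finite.

finite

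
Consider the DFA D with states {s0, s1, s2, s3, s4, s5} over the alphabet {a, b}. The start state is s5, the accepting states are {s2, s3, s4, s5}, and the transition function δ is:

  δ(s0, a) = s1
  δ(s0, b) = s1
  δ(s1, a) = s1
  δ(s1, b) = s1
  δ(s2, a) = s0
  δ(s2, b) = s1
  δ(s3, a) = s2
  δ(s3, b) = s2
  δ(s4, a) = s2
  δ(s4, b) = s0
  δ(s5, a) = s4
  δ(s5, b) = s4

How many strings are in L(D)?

The useful subgraph on states {s2, s4, s5} is acyclic, so L(D) is finite; the longest accepting path visits 3 useful states, giving maximum string length 2.
Counting accepting paths from s5 by length: 1 of length 0, 2 of length 1, 2 of length 2. Total 5.

5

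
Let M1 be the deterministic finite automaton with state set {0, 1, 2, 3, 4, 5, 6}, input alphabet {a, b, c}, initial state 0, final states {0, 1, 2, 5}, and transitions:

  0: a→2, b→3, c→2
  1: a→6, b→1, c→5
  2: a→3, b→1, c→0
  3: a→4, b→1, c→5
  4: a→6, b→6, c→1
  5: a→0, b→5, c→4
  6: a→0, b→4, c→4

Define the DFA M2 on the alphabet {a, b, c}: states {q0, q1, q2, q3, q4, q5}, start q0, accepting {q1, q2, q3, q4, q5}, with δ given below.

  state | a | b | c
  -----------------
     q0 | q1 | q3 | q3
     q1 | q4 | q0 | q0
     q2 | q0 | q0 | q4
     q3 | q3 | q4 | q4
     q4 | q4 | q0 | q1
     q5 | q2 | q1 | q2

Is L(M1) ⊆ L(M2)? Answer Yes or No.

The empty string ε is in L(M1) but not in L(M2).
So L(M1) ⊄ L(M2).

No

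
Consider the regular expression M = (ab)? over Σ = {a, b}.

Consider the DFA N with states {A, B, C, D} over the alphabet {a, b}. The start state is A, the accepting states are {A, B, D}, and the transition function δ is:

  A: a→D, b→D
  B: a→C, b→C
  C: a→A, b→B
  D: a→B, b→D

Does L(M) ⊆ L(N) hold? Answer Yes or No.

Converting the expression M to a DFA (subset construction, then merging equivalent states) gives the minimal DFA with states {m0, m1, m2, m3}, start state m0, accepting states {m0, m3} and transitions m0: a→m1, b→m2; m1: a→m2, b→m3; m2: a→m2, b→m2; m3: a→m2, b→m2.
Exploring the product automaton M × N from the start pair (m0, A), following both machines on each input symbol, reaches 7 state pairs: (m0, A), (m1, D), (m2, D), (m2, B), (m3, D), (m2, C), (m2, A).
M accepts in {m0, m3} and N accepts in {A, B, D}. The reachable pairs whose M-component is accepting are (m0, A), (m3, D); in each of them the N-component is accepting too, so the product for L(M) \ L(N) (M-component accepting, N-component rejecting) has no reachable accepting pair and the difference is empty.
Hence every string in L(M) is also in L(N).

Yes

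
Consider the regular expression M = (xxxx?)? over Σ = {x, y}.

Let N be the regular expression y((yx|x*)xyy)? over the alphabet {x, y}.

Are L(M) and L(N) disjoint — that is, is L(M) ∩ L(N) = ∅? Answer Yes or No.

Converting the expression M to a DFA (subset construction, then merging equivalent states) gives the minimal DFA with states {m0, m1, m2, m3, m4, m5}, start state m0, accepting states {m0, m4, m5} and transitions m0: x→m1, y→m2; m1: x→m3, y→m2; m2: x→m2, y→m2; m3: x→m4, y→m2; m4: x→m5, y→m2; m5: x→m2, y→m2.
Converting the expression N to a DFA (subset construction, then merging equivalent states) gives the minimal DFA with states {n0, n1, n2, n3, n4, n5, n6, n7, n8}, start state n0, accepting states {n2, n7} and transitions n0: x→n1, y→n2; n1: x→n1, y→n1; n2: x→n3, y→n4; n3: x→n3, y→n5; n4: x→n6, y→n1; n5: x→n1, y→n7; n6: x→n8, y→n1; n7: x→n1, y→n1; n8: x→n1, y→n5.
Exploring the product automaton M × N from the start pair (m0, n0), following both machines on each input symbol, reaches 13 state pairs: (m0, n0), (m1, n1), (m2, n2), (m3, n1), (m2, n1), (m2, n3), (m2, n4), (m4, n1), (m2, n5), (m2, n6), (m5, n1), (m2, n7), (m2, n8).
M accepts in {m0, m4, m5} and N accepts in {n2, n7}; no reachable pair has both components accepting, so no string drives both machines to acceptance simultaneously and L(M) ∩ L(N) = ∅.
So no string is accepted by both, and the intersection is empty.

Yes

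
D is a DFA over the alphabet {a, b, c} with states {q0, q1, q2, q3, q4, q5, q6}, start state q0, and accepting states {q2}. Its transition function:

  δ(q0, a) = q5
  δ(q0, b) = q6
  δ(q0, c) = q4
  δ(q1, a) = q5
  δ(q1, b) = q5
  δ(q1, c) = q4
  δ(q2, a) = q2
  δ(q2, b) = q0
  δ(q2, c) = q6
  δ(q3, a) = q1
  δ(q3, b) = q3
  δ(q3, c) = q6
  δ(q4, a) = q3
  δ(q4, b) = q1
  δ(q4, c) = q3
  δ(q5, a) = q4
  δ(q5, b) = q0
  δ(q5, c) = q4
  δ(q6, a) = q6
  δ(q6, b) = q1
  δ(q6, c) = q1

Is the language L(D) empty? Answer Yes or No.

Yes

The states reachable from the start state are {q0, q1, q3, q4, q5, q6}.
None of the accepting states {q2} is reachable, so no string is accepted and L(D) = ∅.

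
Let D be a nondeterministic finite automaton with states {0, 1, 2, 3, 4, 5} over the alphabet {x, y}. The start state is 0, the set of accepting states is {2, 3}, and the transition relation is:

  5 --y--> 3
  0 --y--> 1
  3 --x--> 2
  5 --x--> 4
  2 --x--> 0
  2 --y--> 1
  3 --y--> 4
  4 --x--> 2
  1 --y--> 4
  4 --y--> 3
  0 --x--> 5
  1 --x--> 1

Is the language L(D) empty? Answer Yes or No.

The string xy is accepted: the run 0 → 5 → 3 ends in the accepting state 3.
Since at least one string is accepted, L(D) is not empty.

No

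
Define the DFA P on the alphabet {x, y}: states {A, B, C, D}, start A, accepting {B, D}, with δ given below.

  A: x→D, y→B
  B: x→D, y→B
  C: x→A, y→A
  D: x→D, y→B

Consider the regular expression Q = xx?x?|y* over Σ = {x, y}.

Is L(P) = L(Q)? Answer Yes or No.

The string xy is accepted by P but rejected by Q.
So L(P) ≠ L(Q).

No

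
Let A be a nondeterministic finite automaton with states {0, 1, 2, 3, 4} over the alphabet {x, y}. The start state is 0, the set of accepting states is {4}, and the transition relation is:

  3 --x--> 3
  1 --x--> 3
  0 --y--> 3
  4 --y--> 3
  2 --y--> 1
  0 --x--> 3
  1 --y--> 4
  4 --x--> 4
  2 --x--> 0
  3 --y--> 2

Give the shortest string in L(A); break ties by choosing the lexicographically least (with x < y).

xyyy

A breadth-first search from 0 reaches an accepting state first via the path 0 → 3 → 2 → 1 → 4 on input xyyy.
No string of length < 4 is accepted (BFS exhausts all shorter strings without reaching an accepting state), and xyyy is the lexicographically least accepting string of length 4.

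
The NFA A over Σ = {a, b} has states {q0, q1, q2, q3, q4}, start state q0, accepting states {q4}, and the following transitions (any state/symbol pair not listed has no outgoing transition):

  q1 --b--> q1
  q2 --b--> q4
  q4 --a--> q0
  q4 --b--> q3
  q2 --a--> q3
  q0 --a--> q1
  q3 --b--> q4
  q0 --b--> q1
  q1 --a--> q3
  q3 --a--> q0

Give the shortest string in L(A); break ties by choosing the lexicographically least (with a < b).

A breadth-first search from q0 reaches an accepting state first via the path q0 → q1 → q3 → q4 on input aab.
No string of length < 3 is accepted (BFS exhausts all shorter strings without reaching an accepting state), and aab is the lexicographically least accepting string of length 3.

aab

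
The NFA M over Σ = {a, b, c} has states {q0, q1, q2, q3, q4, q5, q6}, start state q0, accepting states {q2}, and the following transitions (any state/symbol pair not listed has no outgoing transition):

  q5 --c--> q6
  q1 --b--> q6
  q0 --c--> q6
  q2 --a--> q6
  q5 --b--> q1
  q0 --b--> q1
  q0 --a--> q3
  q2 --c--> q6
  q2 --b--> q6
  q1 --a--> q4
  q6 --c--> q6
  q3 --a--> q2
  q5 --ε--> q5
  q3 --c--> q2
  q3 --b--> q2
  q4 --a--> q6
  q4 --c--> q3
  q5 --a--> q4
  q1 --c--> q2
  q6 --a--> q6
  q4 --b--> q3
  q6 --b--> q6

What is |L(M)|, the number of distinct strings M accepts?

10

The useful subgraph on states {q0, q1, q2, q3, q4} is acyclic, so L(M) is finite; the longest accepting path visits 5 useful states, giving maximum string length 4.
Counting accepting paths from q0 by length: 4 of length 2, 6 of length 4. Total 10.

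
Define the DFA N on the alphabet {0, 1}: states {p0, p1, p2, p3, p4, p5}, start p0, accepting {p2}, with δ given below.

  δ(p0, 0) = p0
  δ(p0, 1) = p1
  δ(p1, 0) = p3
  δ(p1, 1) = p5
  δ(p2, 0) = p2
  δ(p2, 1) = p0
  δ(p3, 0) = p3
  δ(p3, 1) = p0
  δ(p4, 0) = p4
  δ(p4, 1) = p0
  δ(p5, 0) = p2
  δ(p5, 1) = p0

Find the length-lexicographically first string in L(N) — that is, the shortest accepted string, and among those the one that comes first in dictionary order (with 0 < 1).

110

A breadth-first search from p0 reaches an accepting state first via the path p0 → p1 → p5 → p2 on input 110.
No string of length < 3 is accepted (BFS exhausts all shorter strings without reaching an accepting state), and 110 is the lexicographically least accepting string of length 3.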